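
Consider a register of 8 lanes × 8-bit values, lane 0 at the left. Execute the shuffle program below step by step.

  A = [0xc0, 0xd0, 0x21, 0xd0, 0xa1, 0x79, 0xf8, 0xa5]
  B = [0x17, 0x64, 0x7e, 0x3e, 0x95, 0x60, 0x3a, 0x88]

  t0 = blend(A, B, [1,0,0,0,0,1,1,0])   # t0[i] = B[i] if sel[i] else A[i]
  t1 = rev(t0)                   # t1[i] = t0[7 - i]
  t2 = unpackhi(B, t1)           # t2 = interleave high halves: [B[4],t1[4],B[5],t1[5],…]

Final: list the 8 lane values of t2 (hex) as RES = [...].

→ t0 |17|d0|21|d0|a1|60|3a|a5|
→ t1 |a5|3a|60|a1|d0|21|d0|17|
→ t2 |95|d0|60|21|3a|d0|88|17|

RES = [ 0x95  0xd0  0x60  0x21  0x3a  0xd0  0x88  0x17 ]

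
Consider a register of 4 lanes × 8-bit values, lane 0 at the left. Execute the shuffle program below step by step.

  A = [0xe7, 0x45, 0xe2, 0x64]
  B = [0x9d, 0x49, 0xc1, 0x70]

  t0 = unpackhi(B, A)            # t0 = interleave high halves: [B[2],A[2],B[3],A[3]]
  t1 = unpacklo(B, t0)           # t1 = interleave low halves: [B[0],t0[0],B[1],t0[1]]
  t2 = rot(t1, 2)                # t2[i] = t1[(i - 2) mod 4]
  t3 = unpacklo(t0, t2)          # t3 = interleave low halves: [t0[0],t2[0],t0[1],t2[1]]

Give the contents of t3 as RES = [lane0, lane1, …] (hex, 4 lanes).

→ t0 |c1|e2|70|64|
→ t1 |9d|c1|49|e2|
→ t2 |49|e2|9d|c1|
→ t3 |c1|49|e2|e2|

RES = [0xc1, 0x49, 0xe2, 0xe2]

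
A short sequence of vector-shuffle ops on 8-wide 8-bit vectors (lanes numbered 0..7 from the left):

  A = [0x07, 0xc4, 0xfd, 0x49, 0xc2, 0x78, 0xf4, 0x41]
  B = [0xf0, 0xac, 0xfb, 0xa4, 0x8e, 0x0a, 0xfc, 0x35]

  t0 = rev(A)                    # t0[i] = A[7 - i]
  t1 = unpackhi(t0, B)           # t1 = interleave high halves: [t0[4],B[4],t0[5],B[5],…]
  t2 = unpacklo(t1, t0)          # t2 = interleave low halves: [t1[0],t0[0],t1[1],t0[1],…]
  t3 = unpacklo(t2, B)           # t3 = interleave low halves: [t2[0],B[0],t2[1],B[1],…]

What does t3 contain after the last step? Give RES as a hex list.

RES = [0x49, 0xf0, 0x41, 0xac, 0x8e, 0xfb, 0xf4, 0xa4]

t0 = [0x41, 0xf4, 0x78, 0xc2, 0x49, 0xfd, 0xc4, 0x07]
t1 = [0x49, 0x8e, 0xfd, 0x0a, 0xc4, 0xfc, 0x07, 0x35]
t2 = [0x49, 0x41, 0x8e, 0xf4, 0xfd, 0x78, 0x0a, 0xc2]
t3 = [0x49, 0xf0, 0x41, 0xac, 0x8e, 0xfb, 0xf4, 0xa4]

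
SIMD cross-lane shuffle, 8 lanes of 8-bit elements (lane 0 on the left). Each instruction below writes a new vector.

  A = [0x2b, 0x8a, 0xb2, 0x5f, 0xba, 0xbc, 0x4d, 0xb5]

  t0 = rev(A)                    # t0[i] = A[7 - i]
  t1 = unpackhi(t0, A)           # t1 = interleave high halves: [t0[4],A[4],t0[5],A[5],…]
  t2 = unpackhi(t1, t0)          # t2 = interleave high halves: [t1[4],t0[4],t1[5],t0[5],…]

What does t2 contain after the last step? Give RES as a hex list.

→ t0 |b5|4d|bc|ba|5f|b2|8a|2b|
→ t1 |5f|ba|b2|bc|8a|4d|2b|b5|
→ t2 |8a|5f|4d|b2|2b|8a|b5|2b|

RES = [ 0x8a  0x5f  0x4d  0xb2  0x2b  0x8a  0xb5  0x2b ]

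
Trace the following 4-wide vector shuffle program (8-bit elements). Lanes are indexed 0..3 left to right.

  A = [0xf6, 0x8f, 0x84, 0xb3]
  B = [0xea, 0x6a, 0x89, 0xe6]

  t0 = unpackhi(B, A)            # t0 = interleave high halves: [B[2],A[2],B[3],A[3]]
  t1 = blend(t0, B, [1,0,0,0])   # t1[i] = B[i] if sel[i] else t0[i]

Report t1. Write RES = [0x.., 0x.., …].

→ t0 |89|84|e6|b3|
→ t1 |ea|84|e6|b3|

RES = [0xea, 0x84, 0xe6, 0xb3]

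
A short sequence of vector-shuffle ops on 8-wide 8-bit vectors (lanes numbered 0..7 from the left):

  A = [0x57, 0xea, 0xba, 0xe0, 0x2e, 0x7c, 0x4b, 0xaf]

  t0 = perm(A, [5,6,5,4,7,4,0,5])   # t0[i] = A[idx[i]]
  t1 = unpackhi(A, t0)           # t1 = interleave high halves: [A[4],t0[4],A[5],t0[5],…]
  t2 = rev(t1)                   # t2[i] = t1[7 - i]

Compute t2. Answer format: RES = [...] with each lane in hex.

RES = [ 0x7c  0xaf  0x57  0x4b  0x2e  0x7c  0xaf  0x2e ]

→ t0 |7c|4b|7c|2e|af|2e|57|7c|
→ t1 |2e|af|7c|2e|4b|57|af|7c|
→ t2 |7c|af|57|4b|2e|7c|af|2e|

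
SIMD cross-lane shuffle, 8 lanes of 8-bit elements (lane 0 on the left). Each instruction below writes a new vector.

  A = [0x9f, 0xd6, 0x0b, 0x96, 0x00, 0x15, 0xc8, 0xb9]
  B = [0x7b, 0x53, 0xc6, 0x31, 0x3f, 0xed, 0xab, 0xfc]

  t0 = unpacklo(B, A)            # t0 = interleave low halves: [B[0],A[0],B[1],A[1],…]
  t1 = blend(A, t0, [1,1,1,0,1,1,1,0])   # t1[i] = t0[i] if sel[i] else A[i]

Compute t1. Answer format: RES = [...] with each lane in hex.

RES = [0x7b, 0x9f, 0x53, 0x96, 0xc6, 0x0b, 0x31, 0xb9]

  t0: 7b 9f 53 d6 c6 0b 31 96
  t1: 7b 9f 53 96 c6 0b 31 b9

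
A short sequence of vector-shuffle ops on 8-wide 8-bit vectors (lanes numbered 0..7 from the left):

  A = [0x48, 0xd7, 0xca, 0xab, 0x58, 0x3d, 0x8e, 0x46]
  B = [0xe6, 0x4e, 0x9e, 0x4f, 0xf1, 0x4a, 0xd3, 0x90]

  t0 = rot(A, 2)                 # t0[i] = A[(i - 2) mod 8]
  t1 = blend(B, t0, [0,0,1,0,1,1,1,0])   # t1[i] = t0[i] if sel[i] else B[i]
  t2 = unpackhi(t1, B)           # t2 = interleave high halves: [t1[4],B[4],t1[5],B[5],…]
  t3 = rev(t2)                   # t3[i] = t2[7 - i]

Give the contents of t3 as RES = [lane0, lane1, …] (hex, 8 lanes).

RES = [0x90, 0x90, 0xd3, 0x58, 0x4a, 0xab, 0xf1, 0xca]

  t0: 8e 46 48 d7 ca ab 58 3d
  t1: e6 4e 48 4f ca ab 58 90
  t2: ca f1 ab 4a 58 d3 90 90
  t3: 90 90 d3 58 4a ab f1 ca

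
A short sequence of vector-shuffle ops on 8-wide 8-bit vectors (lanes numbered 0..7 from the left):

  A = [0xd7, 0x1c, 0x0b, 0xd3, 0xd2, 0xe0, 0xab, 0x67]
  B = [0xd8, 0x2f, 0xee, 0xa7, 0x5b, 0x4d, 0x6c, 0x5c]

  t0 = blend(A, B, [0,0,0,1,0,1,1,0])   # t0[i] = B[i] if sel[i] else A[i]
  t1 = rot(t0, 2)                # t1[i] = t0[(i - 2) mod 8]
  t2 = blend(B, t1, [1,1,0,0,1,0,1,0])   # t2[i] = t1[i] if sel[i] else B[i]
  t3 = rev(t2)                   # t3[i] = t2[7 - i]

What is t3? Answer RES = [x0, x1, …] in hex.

t0 = [0xd7, 0x1c, 0x0b, 0xa7, 0xd2, 0x4d, 0x6c, 0x67]
t1 = [0x6c, 0x67, 0xd7, 0x1c, 0x0b, 0xa7, 0xd2, 0x4d]
t2 = [0x6c, 0x67, 0xee, 0xa7, 0x0b, 0x4d, 0xd2, 0x5c]
t3 = [0x5c, 0xd2, 0x4d, 0x0b, 0xa7, 0xee, 0x67, 0x6c]

RES = [ 0x5c  0xd2  0x4d  0x0b  0xa7  0xee  0x67  0x6c ]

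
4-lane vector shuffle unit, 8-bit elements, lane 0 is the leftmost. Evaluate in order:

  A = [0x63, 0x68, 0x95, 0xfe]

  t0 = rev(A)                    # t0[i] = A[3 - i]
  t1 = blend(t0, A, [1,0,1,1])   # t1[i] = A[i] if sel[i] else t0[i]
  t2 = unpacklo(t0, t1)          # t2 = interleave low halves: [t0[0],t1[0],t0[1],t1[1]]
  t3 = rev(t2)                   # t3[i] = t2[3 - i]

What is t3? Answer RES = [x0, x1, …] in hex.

t0 = [0xfe, 0x95, 0x68, 0x63]
t1 = [0x63, 0x95, 0x95, 0xfe]
t2 = [0xfe, 0x63, 0x95, 0x95]
t3 = [0x95, 0x95, 0x63, 0xfe]

RES = [ 0x95  0x95  0x63  0xfe ]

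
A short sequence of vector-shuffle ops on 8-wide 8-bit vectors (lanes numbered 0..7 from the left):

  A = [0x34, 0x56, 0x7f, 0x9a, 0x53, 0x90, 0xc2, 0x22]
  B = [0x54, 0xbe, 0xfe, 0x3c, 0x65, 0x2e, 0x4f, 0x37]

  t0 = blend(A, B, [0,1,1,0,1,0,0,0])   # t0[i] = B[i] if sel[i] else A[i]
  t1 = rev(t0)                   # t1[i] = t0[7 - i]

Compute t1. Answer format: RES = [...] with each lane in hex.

RES = [0x22, 0xc2, 0x90, 0x65, 0x9a, 0xfe, 0xbe, 0x34]

→ t0 |34|be|fe|9a|65|90|c2|22|
→ t1 |22|c2|90|65|9a|fe|be|34|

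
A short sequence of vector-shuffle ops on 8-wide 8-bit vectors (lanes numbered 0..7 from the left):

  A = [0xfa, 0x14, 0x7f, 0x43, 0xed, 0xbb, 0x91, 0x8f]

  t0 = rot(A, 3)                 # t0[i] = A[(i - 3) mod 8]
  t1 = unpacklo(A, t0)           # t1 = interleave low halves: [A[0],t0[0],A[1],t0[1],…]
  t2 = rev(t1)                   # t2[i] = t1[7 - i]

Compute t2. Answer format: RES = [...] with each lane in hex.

RES = [ 0xfa  0x43  0x8f  0x7f  0x91  0x14  0xbb  0xfa ]

  t0: bb 91 8f fa 14 7f 43 ed
  t1: fa bb 14 91 7f 8f 43 fa
  t2: fa 43 8f 7f 91 14 bb fa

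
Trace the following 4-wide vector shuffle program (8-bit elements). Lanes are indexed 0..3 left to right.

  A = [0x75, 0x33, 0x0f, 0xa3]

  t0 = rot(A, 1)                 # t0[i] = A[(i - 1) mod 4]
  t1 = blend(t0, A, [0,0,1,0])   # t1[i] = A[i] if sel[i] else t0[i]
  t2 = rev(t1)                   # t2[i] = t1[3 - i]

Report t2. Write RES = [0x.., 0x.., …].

RES = [0x0f, 0x0f, 0x75, 0xa3]

t0 = [0xa3, 0x75, 0x33, 0x0f]
t1 = [0xa3, 0x75, 0x0f, 0x0f]
t2 = [0x0f, 0x0f, 0x75, 0xa3]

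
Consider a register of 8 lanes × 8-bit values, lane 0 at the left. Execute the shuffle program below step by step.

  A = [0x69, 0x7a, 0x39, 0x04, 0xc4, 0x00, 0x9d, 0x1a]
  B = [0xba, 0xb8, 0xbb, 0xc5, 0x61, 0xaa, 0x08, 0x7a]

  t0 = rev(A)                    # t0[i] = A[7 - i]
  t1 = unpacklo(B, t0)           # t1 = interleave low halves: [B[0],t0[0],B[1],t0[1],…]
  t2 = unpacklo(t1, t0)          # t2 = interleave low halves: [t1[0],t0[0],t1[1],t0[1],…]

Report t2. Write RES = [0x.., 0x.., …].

  t0: 1a 9d 00 c4 04 39 7a 69
  t1: ba 1a b8 9d bb 00 c5 c4
  t2: ba 1a 1a 9d b8 00 9d c4

RES = [ 0xba  0x1a  0x1a  0x9d  0xb8  0x00  0x9d  0xc4 ]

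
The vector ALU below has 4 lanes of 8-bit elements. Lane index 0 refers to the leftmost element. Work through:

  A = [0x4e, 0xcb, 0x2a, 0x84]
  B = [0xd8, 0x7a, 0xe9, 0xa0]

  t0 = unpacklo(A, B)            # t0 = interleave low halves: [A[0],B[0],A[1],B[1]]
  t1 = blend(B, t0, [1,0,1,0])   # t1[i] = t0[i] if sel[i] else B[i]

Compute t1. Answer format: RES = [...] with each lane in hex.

RES = [ 0x4e  0x7a  0xcb  0xa0 ]

  t0: 4e d8 cb 7a
  t1: 4e 7a cb a0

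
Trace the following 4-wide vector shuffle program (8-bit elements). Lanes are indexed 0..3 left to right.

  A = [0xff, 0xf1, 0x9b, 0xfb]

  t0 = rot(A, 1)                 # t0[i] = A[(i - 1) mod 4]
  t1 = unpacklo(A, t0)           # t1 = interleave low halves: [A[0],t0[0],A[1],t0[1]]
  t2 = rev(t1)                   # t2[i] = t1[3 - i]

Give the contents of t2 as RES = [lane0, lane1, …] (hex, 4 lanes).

  t0: fb ff f1 9b
  t1: ff fb f1 ff
  t2: ff f1 fb ff

RES = [0xff, 0xf1, 0xfb, 0xff]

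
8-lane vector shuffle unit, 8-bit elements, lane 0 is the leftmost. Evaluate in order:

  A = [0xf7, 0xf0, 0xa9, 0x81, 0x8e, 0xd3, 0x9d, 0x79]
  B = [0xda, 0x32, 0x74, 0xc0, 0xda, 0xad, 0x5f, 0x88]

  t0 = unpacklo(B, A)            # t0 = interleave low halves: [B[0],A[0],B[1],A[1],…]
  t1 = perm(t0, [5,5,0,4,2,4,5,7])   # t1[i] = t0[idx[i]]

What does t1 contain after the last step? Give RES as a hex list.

RES = [0xa9, 0xa9, 0xda, 0x74, 0x32, 0x74, 0xa9, 0x81]

→ t0 |da|f7|32|f0|74|a9|c0|81|
→ t1 |a9|a9|da|74|32|74|a9|81|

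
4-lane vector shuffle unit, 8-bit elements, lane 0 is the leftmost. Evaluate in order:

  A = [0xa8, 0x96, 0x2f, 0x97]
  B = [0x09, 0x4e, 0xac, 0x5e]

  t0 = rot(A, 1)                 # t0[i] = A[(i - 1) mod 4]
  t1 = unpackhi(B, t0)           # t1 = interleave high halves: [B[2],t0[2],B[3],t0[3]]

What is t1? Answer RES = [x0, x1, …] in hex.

→ t0 |97|a8|96|2f|
→ t1 |ac|96|5e|2f|

RES = [ 0xac  0x96  0x5e  0x2f ]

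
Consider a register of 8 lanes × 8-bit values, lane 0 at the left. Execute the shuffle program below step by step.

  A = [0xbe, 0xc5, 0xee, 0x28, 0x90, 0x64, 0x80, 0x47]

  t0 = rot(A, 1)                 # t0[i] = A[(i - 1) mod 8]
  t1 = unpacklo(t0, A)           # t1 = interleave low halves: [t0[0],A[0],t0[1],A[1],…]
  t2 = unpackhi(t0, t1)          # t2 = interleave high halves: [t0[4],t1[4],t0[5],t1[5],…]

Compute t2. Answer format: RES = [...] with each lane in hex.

t0 = [0x47, 0xbe, 0xc5, 0xee, 0x28, 0x90, 0x64, 0x80]
t1 = [0x47, 0xbe, 0xbe, 0xc5, 0xc5, 0xee, 0xee, 0x28]
t2 = [0x28, 0xc5, 0x90, 0xee, 0x64, 0xee, 0x80, 0x28]

RES = [0x28, 0xc5, 0x90, 0xee, 0x64, 0xee, 0x80, 0x28]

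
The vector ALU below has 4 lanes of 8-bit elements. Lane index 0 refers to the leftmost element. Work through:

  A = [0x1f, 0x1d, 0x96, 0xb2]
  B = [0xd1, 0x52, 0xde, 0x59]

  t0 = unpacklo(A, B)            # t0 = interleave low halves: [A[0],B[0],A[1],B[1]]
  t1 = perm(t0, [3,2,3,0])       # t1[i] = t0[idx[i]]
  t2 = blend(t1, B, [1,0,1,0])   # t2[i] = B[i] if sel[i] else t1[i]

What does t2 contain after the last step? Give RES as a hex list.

RES = [0xd1, 0x1d, 0xde, 0x1f]

t0 = [0x1f, 0xd1, 0x1d, 0x52]
t1 = [0x52, 0x1d, 0x52, 0x1f]
t2 = [0xd1, 0x1d, 0xde, 0x1f]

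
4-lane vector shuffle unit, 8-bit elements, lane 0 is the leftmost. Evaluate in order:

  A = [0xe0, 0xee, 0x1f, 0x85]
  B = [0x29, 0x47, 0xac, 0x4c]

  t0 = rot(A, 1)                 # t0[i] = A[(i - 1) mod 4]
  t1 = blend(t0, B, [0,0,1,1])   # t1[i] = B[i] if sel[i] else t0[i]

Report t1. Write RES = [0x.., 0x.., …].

RES = [ 0x85  0xe0  0xac  0x4c ]

→ t0 |85|e0|ee|1f|
→ t1 |85|e0|ac|4c|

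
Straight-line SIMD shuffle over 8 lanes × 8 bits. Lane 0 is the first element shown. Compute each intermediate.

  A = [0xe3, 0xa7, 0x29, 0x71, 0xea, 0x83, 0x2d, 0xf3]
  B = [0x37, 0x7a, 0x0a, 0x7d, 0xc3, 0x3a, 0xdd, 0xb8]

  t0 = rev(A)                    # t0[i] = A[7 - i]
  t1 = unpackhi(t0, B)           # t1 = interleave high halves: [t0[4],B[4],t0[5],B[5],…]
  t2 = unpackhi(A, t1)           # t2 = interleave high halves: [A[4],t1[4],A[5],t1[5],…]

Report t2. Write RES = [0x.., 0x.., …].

t0 = [0xf3, 0x2d, 0x83, 0xea, 0x71, 0x29, 0xa7, 0xe3]
t1 = [0x71, 0xc3, 0x29, 0x3a, 0xa7, 0xdd, 0xe3, 0xb8]
t2 = [0xea, 0xa7, 0x83, 0xdd, 0x2d, 0xe3, 0xf3, 0xb8]

RES = [0xea, 0xa7, 0x83, 0xdd, 0x2d, 0xe3, 0xf3, 0xb8]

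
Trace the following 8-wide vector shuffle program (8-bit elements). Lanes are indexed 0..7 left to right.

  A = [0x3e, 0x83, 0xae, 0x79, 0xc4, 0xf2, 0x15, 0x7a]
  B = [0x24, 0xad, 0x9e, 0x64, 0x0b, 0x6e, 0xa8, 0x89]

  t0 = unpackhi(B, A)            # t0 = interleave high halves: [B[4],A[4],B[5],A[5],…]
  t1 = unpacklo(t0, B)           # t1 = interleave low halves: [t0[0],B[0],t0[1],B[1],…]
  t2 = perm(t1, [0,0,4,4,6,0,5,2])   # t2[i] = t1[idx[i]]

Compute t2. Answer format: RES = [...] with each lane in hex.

  t0: 0b c4 6e f2 a8 15 89 7a
  t1: 0b 24 c4 ad 6e 9e f2 64
  t2: 0b 0b 6e 6e f2 0b 9e c4

RES = [ 0x0b  0x0b  0x6e  0x6e  0xf2  0x0b  0x9e  0xc4 ]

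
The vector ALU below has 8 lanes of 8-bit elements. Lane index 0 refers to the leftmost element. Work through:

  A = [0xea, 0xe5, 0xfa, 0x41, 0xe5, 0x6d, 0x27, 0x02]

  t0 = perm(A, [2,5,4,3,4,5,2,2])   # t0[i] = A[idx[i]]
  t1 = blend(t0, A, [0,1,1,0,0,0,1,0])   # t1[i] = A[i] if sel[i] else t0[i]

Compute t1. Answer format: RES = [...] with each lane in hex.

RES = [ 0xfa  0xe5  0xfa  0x41  0xe5  0x6d  0x27  0xfa ]

→ t0 |fa|6d|e5|41|e5|6d|fa|fa|
→ t1 |fa|e5|fa|41|e5|6d|27|fa|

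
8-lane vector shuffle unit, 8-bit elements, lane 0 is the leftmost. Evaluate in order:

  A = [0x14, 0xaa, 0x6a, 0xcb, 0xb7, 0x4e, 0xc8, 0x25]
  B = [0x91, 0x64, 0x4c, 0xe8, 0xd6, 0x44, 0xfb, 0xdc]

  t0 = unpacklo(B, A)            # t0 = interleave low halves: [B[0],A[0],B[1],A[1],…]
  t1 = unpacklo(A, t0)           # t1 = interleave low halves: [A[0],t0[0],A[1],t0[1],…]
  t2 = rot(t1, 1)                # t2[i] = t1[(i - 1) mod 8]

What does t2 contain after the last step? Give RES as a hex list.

RES = [0xaa, 0x14, 0x91, 0xaa, 0x14, 0x6a, 0x64, 0xcb]

  t0: 91 14 64 aa 4c 6a e8 cb
  t1: 14 91 aa 14 6a 64 cb aa
  t2: aa 14 91 aa 14 6a 64 cb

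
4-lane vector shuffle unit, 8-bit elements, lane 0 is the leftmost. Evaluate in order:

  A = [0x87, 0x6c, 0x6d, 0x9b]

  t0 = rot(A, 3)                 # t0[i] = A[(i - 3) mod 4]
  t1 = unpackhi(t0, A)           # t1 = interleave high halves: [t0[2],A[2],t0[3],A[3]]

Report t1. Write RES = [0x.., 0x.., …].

RES = [ 0x9b  0x6d  0x87  0x9b ]

t0 = [0x6c, 0x6d, 0x9b, 0x87]
t1 = [0x9b, 0x6d, 0x87, 0x9b]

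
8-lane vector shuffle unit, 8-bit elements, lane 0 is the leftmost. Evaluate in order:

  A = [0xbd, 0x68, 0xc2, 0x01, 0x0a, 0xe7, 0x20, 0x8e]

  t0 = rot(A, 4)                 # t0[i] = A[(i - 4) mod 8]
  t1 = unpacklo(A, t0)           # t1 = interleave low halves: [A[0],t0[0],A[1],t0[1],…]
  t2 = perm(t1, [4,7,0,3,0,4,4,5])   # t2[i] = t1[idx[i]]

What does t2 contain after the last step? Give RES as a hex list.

  t0: 0a e7 20 8e bd 68 c2 01
  t1: bd 0a 68 e7 c2 20 01 8e
  t2: c2 8e bd e7 bd c2 c2 20

RES = [0xc2, 0x8e, 0xbd, 0xe7, 0xbd, 0xc2, 0xc2, 0x20]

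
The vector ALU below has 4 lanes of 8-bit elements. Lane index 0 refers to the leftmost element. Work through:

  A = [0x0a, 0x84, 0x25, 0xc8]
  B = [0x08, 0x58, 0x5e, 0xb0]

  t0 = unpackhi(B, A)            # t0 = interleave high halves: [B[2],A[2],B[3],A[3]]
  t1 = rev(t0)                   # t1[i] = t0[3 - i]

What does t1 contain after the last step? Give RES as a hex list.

RES = [ 0xc8  0xb0  0x25  0x5e ]

→ t0 |5e|25|b0|c8|
→ t1 |c8|b0|25|5e|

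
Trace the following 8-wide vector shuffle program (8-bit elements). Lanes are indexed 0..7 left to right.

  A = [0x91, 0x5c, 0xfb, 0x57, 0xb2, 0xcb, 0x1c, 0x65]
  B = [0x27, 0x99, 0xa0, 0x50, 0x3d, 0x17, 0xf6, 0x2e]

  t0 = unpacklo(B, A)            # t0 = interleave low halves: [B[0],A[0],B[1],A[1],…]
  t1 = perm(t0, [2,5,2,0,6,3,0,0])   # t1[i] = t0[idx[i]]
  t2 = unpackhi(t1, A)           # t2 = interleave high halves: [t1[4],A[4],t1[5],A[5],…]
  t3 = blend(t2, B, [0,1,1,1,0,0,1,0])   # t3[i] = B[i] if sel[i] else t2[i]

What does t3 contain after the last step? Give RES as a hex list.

  t0: 27 91 99 5c a0 fb 50 57
  t1: 99 fb 99 27 50 5c 27 27
  t2: 50 b2 5c cb 27 1c 27 65
  t3: 50 99 a0 50 27 1c f6 65

RES = [0x50, 0x99, 0xa0, 0x50, 0x27, 0x1c, 0xf6, 0x65]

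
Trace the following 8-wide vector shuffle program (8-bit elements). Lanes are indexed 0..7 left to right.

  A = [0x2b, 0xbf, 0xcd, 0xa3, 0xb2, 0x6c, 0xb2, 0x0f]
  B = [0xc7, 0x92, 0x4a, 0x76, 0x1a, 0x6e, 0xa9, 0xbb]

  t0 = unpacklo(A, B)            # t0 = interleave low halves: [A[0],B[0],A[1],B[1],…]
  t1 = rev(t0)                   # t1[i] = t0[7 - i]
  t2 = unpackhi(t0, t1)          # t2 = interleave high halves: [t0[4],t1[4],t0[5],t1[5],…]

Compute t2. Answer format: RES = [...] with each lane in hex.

RES = [ 0xcd  0x92  0x4a  0xbf  0xa3  0xc7  0x76  0x2b ]

→ t0 |2b|c7|bf|92|cd|4a|a3|76|
→ t1 |76|a3|4a|cd|92|bf|c7|2b|
→ t2 |cd|92|4a|bf|a3|c7|76|2b|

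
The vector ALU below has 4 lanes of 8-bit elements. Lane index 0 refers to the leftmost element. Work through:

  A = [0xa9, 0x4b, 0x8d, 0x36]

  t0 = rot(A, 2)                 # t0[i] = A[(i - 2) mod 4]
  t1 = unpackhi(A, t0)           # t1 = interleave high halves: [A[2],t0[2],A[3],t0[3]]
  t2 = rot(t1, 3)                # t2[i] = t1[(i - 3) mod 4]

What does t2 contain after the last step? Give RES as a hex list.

t0 = [0x8d, 0x36, 0xa9, 0x4b]
t1 = [0x8d, 0xa9, 0x36, 0x4b]
t2 = [0xa9, 0x36, 0x4b, 0x8d]

RES = [ 0xa9  0x36  0x4b  0x8d ]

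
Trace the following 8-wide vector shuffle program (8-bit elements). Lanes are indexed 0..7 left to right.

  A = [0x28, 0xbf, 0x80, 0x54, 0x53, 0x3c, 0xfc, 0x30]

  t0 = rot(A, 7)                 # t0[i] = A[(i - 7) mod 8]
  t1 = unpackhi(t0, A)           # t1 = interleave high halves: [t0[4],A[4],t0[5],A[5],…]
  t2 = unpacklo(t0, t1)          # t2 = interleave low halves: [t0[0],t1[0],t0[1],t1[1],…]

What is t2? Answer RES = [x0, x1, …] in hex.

t0 = [0xbf, 0x80, 0x54, 0x53, 0x3c, 0xfc, 0x30, 0x28]
t1 = [0x3c, 0x53, 0xfc, 0x3c, 0x30, 0xfc, 0x28, 0x30]
t2 = [0xbf, 0x3c, 0x80, 0x53, 0x54, 0xfc, 0x53, 0x3c]

RES = [ 0xbf  0x3c  0x80  0x53  0x54  0xfc  0x53  0x3c ]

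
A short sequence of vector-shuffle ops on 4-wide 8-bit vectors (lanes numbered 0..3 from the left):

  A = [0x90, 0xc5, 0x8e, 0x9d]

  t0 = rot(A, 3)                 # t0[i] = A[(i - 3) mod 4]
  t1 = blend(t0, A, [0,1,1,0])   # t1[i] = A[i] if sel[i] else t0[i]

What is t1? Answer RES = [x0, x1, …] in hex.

RES = [0xc5, 0xc5, 0x8e, 0x90]

  t0: c5 8e 9d 90
  t1: c5 c5 8e 90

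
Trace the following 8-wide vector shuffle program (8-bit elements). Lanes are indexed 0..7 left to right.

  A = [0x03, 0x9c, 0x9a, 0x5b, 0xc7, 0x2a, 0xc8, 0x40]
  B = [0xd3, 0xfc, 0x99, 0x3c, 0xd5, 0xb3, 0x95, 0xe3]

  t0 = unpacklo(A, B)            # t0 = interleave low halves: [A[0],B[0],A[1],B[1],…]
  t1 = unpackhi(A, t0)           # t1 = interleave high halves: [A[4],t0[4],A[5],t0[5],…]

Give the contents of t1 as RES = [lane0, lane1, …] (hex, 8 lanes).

t0 = [0x03, 0xd3, 0x9c, 0xfc, 0x9a, 0x99, 0x5b, 0x3c]
t1 = [0xc7, 0x9a, 0x2a, 0x99, 0xc8, 0x5b, 0x40, 0x3c]

RES = [0xc7, 0x9a, 0x2a, 0x99, 0xc8, 0x5b, 0x40, 0x3c]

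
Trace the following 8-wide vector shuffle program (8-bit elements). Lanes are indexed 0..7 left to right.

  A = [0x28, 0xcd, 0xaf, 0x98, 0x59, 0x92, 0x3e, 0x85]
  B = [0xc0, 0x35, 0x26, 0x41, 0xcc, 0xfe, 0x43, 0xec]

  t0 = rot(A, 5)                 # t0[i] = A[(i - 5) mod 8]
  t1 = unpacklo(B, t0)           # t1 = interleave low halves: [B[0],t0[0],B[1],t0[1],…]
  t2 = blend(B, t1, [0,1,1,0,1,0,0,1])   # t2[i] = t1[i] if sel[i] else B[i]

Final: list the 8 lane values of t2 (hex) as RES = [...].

→ t0 |98|59|92|3e|85|28|cd|af|
→ t1 |c0|98|35|59|26|92|41|3e|
→ t2 |c0|98|35|41|26|fe|43|3e|

RES = [ 0xc0  0x98  0x35  0x41  0x26  0xfe  0x43  0x3e ]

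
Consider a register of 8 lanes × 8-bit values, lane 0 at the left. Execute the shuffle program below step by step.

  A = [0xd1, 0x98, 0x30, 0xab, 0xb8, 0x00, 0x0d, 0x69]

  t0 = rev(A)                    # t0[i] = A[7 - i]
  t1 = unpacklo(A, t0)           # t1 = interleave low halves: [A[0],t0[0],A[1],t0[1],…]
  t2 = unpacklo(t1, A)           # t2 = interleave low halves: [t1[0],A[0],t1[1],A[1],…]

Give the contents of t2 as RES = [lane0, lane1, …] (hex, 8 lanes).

  t0: 69 0d 00 b8 ab 30 98 d1
  t1: d1 69 98 0d 30 00 ab b8
  t2: d1 d1 69 98 98 30 0d ab

RES = [ 0xd1  0xd1  0x69  0x98  0x98  0x30  0x0d  0xab ]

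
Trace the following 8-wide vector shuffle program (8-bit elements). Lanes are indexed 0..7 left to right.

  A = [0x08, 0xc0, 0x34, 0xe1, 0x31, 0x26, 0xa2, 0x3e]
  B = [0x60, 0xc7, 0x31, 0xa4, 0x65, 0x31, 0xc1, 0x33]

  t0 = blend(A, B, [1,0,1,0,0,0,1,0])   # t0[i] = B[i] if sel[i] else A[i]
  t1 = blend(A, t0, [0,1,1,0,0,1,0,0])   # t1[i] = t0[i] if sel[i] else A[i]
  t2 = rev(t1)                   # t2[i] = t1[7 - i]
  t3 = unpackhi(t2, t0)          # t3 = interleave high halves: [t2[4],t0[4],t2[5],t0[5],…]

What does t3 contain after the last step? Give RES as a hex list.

RES = [0xe1, 0x31, 0x31, 0x26, 0xc0, 0xc1, 0x08, 0x3e]

→ t0 |60|c0|31|e1|31|26|c1|3e|
→ t1 |08|c0|31|e1|31|26|a2|3e|
→ t2 |3e|a2|26|31|e1|31|c0|08|
→ t3 |e1|31|31|26|c0|c1|08|3e|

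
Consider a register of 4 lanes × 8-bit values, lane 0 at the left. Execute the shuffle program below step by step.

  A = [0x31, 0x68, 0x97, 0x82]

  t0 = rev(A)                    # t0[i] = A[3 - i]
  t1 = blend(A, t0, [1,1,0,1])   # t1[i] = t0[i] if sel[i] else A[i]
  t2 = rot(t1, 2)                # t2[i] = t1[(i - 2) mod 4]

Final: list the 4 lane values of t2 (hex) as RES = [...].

RES = [ 0x97  0x31  0x82  0x97 ]

→ t0 |82|97|68|31|
→ t1 |82|97|97|31|
→ t2 |97|31|82|97|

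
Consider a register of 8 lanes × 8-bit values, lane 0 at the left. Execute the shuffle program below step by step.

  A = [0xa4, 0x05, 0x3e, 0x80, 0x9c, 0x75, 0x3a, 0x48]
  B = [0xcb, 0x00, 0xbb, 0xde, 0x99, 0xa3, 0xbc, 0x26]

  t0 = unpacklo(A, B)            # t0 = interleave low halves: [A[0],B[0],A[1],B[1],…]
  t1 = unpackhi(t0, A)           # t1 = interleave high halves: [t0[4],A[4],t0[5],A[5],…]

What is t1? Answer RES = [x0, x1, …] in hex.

  t0: a4 cb 05 00 3e bb 80 de
  t1: 3e 9c bb 75 80 3a de 48

RES = [ 0x3e  0x9c  0xbb  0x75  0x80  0x3a  0xde  0x48 ]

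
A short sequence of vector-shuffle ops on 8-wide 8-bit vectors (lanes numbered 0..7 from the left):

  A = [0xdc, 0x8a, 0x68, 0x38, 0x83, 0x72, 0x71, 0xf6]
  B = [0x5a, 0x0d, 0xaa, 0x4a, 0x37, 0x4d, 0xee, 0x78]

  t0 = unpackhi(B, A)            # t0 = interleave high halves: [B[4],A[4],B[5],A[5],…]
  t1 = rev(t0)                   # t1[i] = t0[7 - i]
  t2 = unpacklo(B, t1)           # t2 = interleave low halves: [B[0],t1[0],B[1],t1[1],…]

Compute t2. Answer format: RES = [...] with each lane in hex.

RES = [0x5a, 0xf6, 0x0d, 0x78, 0xaa, 0x71, 0x4a, 0xee]

→ t0 |37|83|4d|72|ee|71|78|f6|
→ t1 |f6|78|71|ee|72|4d|83|37|
→ t2 |5a|f6|0d|78|aa|71|4a|ee|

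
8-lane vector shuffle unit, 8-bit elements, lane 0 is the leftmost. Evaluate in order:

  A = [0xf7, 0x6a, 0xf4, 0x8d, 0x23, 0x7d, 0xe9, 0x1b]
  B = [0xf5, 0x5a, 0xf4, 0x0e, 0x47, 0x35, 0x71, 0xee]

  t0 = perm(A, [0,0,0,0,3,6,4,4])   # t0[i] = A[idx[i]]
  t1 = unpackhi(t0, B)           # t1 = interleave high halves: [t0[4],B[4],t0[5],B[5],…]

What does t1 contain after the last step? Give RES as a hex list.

t0 = [0xf7, 0xf7, 0xf7, 0xf7, 0x8d, 0xe9, 0x23, 0x23]
t1 = [0x8d, 0x47, 0xe9, 0x35, 0x23, 0x71, 0x23, 0xee]

RES = [0x8d, 0x47, 0xe9, 0x35, 0x23, 0x71, 0x23, 0xee]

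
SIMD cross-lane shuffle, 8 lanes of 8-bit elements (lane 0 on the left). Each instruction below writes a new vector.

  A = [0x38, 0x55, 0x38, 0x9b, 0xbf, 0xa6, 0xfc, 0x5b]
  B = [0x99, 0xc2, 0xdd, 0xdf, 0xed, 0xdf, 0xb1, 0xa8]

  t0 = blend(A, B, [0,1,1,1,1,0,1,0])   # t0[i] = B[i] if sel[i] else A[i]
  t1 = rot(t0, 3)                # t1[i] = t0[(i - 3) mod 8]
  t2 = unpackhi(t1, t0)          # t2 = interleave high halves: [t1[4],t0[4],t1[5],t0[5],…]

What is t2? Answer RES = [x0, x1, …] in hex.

RES = [0xc2, 0xed, 0xdd, 0xa6, 0xdf, 0xb1, 0xed, 0x5b]

→ t0 |38|c2|dd|df|ed|a6|b1|5b|
→ t1 |a6|b1|5b|38|c2|dd|df|ed|
→ t2 |c2|ed|dd|a6|df|b1|ed|5b|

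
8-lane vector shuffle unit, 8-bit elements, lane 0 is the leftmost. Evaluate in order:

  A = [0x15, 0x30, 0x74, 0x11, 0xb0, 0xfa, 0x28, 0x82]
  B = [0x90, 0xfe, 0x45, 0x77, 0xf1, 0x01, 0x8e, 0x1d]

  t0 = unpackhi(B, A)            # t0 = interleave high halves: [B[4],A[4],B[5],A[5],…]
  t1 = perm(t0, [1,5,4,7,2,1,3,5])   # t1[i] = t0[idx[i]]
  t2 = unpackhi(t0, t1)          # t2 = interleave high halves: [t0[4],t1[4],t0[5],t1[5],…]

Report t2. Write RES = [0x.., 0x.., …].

RES = [ 0x8e  0x01  0x28  0xb0  0x1d  0xfa  0x82  0x28 ]

  t0: f1 b0 01 fa 8e 28 1d 82
  t1: b0 28 8e 82 01 b0 fa 28
  t2: 8e 01 28 b0 1d fa 82 28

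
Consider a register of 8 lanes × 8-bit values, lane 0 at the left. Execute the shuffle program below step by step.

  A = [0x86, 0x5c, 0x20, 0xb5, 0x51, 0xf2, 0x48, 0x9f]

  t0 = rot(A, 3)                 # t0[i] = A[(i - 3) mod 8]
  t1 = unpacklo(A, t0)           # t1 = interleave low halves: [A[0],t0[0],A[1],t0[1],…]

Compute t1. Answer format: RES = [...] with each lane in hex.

RES = [ 0x86  0xf2  0x5c  0x48  0x20  0x9f  0xb5  0x86 ]

t0 = [0xf2, 0x48, 0x9f, 0x86, 0x5c, 0x20, 0xb5, 0x51]
t1 = [0x86, 0xf2, 0x5c, 0x48, 0x20, 0x9f, 0xb5, 0x86]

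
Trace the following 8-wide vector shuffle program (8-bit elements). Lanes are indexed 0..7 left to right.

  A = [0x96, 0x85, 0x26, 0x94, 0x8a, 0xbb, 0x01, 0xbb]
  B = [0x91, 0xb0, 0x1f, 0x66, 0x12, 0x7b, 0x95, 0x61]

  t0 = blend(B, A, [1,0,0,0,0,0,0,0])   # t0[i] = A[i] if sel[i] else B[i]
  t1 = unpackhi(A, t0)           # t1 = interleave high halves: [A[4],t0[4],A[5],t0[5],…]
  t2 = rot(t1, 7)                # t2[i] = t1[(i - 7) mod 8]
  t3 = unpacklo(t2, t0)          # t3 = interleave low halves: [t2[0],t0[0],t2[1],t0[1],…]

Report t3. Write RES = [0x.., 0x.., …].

RES = [ 0x12  0x96  0xbb  0xb0  0x7b  0x1f  0x01  0x66 ]

  t0: 96 b0 1f 66 12 7b 95 61
  t1: 8a 12 bb 7b 01 95 bb 61
  t2: 12 bb 7b 01 95 bb 61 8a
  t3: 12 96 bb b0 7b 1f 01 66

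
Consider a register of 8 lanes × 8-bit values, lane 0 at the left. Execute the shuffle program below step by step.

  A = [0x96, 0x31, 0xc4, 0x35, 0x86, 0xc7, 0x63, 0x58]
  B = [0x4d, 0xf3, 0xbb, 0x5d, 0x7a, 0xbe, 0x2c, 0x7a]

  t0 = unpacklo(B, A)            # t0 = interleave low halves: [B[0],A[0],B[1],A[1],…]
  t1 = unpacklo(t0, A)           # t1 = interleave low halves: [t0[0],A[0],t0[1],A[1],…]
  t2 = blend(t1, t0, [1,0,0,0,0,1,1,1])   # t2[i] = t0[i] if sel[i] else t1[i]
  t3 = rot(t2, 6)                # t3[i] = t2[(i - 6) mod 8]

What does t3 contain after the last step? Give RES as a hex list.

t0 = [0x4d, 0x96, 0xf3, 0x31, 0xbb, 0xc4, 0x5d, 0x35]
t1 = [0x4d, 0x96, 0x96, 0x31, 0xf3, 0xc4, 0x31, 0x35]
t2 = [0x4d, 0x96, 0x96, 0x31, 0xf3, 0xc4, 0x5d, 0x35]
t3 = [0x96, 0x31, 0xf3, 0xc4, 0x5d, 0x35, 0x4d, 0x96]

RES = [ 0x96  0x31  0xf3  0xc4  0x5d  0x35  0x4d  0x96 ]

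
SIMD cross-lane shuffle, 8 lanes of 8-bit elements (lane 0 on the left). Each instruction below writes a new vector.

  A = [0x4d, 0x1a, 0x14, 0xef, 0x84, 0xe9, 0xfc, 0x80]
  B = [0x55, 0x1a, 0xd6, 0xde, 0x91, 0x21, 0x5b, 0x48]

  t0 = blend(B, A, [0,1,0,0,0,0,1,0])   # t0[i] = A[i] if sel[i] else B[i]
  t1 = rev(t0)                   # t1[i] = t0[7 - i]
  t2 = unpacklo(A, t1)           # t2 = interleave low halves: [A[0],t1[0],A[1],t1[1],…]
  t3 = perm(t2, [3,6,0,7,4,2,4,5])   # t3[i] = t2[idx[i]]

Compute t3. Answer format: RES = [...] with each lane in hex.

RES = [0xfc, 0xef, 0x4d, 0x91, 0x14, 0x1a, 0x14, 0x21]

  t0: 55 1a d6 de 91 21 fc 48
  t1: 48 fc 21 91 de d6 1a 55
  t2: 4d 48 1a fc 14 21 ef 91
  t3: fc ef 4d 91 14 1a 14 21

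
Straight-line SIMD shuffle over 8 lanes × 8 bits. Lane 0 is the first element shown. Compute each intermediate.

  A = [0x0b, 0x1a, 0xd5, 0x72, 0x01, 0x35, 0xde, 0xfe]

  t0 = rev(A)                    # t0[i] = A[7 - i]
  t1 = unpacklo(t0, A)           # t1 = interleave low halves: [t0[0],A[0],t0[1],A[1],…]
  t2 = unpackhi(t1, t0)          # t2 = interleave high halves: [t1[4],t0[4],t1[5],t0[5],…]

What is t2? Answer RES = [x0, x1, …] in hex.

RES = [0x35, 0x72, 0xd5, 0xd5, 0x01, 0x1a, 0x72, 0x0b]

  t0: fe de 35 01 72 d5 1a 0b
  t1: fe 0b de 1a 35 d5 01 72
  t2: 35 72 d5 d5 01 1a 72 0b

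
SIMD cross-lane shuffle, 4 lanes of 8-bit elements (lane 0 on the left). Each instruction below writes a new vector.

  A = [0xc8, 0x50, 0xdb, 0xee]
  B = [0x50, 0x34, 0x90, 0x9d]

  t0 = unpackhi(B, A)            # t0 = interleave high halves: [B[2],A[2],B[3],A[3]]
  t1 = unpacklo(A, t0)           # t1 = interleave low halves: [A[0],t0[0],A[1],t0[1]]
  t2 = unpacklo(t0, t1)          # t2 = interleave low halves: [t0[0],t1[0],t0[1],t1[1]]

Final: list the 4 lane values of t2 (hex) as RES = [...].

→ t0 |90|db|9d|ee|
→ t1 |c8|90|50|db|
→ t2 |90|c8|db|90|

RES = [ 0x90  0xc8  0xdb  0x90 ]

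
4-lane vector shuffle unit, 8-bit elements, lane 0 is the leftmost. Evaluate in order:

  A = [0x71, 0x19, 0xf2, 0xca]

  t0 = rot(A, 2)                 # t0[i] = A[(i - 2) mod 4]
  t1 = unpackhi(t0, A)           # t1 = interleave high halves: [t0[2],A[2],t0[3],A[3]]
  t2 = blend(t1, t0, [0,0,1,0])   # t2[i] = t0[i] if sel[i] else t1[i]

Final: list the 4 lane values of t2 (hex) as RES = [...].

RES = [0x71, 0xf2, 0x71, 0xca]

  t0: f2 ca 71 19
  t1: 71 f2 19 ca
  t2: 71 f2 71 ca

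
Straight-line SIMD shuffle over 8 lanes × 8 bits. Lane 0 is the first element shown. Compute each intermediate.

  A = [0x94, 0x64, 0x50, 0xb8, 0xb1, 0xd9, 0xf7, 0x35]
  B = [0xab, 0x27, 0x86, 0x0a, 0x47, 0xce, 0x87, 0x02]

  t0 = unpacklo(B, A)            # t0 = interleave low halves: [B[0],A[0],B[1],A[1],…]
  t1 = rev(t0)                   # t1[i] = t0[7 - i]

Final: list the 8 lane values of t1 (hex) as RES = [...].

RES = [ 0xb8  0x0a  0x50  0x86  0x64  0x27  0x94  0xab ]

  t0: ab 94 27 64 86 50 0a b8
  t1: b8 0a 50 86 64 27 94 ab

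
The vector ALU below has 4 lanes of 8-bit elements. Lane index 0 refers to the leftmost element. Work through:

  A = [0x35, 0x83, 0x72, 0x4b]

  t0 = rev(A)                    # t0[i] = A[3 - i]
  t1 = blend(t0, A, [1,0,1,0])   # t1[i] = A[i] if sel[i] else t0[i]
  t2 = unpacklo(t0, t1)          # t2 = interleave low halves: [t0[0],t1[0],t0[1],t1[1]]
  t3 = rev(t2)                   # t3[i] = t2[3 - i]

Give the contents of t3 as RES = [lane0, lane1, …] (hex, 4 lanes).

  t0: 4b 72 83 35
  t1: 35 72 72 35
  t2: 4b 35 72 72
  t3: 72 72 35 4b

RES = [0x72, 0x72, 0x35, 0x4b]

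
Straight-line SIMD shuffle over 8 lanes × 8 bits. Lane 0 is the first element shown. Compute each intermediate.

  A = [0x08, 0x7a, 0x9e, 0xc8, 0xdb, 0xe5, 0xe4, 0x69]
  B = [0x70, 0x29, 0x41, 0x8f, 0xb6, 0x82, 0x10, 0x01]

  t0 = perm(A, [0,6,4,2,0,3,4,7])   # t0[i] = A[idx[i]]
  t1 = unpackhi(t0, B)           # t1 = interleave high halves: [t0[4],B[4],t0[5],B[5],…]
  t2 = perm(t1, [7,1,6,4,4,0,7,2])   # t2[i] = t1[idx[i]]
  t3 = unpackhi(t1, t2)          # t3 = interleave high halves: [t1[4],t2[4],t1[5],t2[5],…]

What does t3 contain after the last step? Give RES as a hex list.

  t0: 08 e4 db 9e 08 c8 db 69
  t1: 08 b6 c8 82 db 10 69 01
  t2: 01 b6 69 db db 08 01 c8
  t3: db db 10 08 69 01 01 c8

RES = [ 0xdb  0xdb  0x10  0x08  0x69  0x01  0x01  0xc8 ]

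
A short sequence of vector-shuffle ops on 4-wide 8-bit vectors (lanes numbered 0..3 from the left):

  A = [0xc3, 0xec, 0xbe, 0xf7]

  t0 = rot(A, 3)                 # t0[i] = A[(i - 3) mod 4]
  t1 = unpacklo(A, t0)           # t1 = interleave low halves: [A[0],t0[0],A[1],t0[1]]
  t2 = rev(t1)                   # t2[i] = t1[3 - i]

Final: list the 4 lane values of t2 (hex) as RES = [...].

t0 = [0xec, 0xbe, 0xf7, 0xc3]
t1 = [0xc3, 0xec, 0xec, 0xbe]
t2 = [0xbe, 0xec, 0xec, 0xc3]

RES = [ 0xbe  0xec  0xec  0xc3 ]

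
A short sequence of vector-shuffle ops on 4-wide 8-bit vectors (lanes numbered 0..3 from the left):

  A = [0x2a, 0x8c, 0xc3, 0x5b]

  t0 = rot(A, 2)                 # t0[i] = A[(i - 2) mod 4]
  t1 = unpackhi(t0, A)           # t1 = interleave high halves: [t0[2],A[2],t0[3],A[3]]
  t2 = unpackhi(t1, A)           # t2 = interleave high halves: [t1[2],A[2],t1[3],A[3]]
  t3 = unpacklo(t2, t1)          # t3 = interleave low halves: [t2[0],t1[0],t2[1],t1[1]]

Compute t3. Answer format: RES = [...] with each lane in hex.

RES = [ 0x8c  0x2a  0xc3  0xc3 ]

t0 = [0xc3, 0x5b, 0x2a, 0x8c]
t1 = [0x2a, 0xc3, 0x8c, 0x5b]
t2 = [0x8c, 0xc3, 0x5b, 0x5b]
t3 = [0x8c, 0x2a, 0xc3, 0xc3]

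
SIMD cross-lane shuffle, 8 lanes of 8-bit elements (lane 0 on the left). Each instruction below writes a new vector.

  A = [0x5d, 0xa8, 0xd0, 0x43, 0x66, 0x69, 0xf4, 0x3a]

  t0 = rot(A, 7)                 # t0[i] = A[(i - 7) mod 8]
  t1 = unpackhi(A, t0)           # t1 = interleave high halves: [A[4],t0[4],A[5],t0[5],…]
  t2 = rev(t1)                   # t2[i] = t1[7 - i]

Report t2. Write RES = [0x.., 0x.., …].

RES = [0x5d, 0x3a, 0x3a, 0xf4, 0xf4, 0x69, 0x69, 0x66]

t0 = [0xa8, 0xd0, 0x43, 0x66, 0x69, 0xf4, 0x3a, 0x5d]
t1 = [0x66, 0x69, 0x69, 0xf4, 0xf4, 0x3a, 0x3a, 0x5d]
t2 = [0x5d, 0x3a, 0x3a, 0xf4, 0xf4, 0x69, 0x69, 0x66]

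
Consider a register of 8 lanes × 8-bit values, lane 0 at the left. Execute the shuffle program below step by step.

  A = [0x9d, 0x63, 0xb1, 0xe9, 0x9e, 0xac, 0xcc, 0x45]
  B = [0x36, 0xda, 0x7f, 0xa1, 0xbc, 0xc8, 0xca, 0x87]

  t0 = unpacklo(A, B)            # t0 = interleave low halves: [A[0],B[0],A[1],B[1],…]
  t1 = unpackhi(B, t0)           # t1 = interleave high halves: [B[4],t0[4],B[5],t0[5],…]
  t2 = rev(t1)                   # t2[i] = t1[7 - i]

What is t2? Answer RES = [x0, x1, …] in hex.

RES = [ 0xa1  0x87  0xe9  0xca  0x7f  0xc8  0xb1  0xbc ]

→ t0 |9d|36|63|da|b1|7f|e9|a1|
→ t1 |bc|b1|c8|7f|ca|e9|87|a1|
→ t2 |a1|87|e9|ca|7f|c8|b1|bc|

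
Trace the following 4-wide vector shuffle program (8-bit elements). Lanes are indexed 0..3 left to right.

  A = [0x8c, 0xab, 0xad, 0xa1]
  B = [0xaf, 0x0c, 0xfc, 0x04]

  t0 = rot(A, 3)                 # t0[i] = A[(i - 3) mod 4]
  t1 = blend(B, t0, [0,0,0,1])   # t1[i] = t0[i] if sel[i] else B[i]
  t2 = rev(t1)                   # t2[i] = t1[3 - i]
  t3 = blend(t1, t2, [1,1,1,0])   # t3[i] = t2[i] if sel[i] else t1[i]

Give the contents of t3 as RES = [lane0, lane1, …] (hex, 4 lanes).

RES = [0x8c, 0xfc, 0x0c, 0x8c]

→ t0 |ab|ad|a1|8c|
→ t1 |af|0c|fc|8c|
→ t2 |8c|fc|0c|af|
→ t3 |8c|fc|0c|8c|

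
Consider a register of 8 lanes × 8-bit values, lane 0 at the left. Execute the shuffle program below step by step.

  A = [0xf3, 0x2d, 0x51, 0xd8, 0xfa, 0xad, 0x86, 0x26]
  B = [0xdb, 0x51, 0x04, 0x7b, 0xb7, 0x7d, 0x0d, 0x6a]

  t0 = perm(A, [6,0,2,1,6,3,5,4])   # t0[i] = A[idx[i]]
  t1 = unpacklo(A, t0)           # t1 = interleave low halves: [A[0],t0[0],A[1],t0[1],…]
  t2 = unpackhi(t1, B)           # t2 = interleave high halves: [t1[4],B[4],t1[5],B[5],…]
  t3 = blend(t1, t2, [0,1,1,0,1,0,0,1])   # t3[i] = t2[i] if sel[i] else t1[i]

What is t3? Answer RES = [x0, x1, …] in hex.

t0 = [0x86, 0xf3, 0x51, 0x2d, 0x86, 0xd8, 0xad, 0xfa]
t1 = [0xf3, 0x86, 0x2d, 0xf3, 0x51, 0x51, 0xd8, 0x2d]
t2 = [0x51, 0xb7, 0x51, 0x7d, 0xd8, 0x0d, 0x2d, 0x6a]
t3 = [0xf3, 0xb7, 0x51, 0xf3, 0xd8, 0x51, 0xd8, 0x6a]

RES = [0xf3, 0xb7, 0x51, 0xf3, 0xd8, 0x51, 0xd8, 0x6a]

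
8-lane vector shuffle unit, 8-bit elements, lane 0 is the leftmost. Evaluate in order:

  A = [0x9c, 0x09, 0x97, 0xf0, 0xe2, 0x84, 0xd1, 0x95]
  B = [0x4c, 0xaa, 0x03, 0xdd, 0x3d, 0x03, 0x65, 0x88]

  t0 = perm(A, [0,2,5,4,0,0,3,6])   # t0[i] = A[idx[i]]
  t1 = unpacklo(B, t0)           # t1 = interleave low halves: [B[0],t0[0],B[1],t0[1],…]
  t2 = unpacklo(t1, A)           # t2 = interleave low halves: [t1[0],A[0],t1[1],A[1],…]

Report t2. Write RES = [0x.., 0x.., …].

  t0: 9c 97 84 e2 9c 9c f0 d1
  t1: 4c 9c aa 97 03 84 dd e2
  t2: 4c 9c 9c 09 aa 97 97 f0

RES = [ 0x4c  0x9c  0x9c  0x09  0xaa  0x97  0x97  0xf0 ]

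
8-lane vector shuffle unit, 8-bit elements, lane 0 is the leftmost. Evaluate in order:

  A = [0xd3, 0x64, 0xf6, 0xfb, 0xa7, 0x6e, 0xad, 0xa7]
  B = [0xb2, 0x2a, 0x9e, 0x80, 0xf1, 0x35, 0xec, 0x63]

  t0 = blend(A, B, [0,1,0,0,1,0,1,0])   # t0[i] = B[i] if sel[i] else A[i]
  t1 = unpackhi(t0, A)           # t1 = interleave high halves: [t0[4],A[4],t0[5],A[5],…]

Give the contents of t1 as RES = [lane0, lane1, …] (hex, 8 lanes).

  t0: d3 2a f6 fb f1 6e ec a7
  t1: f1 a7 6e 6e ec ad a7 a7

RES = [ 0xf1  0xa7  0x6e  0x6e  0xec  0xad  0xa7  0xa7 ]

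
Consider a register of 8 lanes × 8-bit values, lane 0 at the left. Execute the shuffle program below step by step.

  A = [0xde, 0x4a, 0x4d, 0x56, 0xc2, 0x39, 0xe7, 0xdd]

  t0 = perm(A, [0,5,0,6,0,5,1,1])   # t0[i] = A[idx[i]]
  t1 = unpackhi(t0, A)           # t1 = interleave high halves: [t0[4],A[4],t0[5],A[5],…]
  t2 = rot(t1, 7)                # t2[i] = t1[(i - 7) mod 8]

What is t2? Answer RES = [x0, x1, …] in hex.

RES = [0xc2, 0x39, 0x39, 0x4a, 0xe7, 0x4a, 0xdd, 0xde]

  t0: de 39 de e7 de 39 4a 4a
  t1: de c2 39 39 4a e7 4a dd
  t2: c2 39 39 4a e7 4a dd de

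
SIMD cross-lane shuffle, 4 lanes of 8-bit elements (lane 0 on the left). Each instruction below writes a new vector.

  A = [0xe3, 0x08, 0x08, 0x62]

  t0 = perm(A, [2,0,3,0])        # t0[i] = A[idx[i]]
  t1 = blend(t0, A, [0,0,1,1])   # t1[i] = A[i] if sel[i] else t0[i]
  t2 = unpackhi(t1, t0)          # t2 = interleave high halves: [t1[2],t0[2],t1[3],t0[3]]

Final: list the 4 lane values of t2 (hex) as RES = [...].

RES = [ 0x08  0x62  0x62  0xe3 ]

  t0: 08 e3 62 e3
  t1: 08 e3 08 62
  t2: 08 62 62 e3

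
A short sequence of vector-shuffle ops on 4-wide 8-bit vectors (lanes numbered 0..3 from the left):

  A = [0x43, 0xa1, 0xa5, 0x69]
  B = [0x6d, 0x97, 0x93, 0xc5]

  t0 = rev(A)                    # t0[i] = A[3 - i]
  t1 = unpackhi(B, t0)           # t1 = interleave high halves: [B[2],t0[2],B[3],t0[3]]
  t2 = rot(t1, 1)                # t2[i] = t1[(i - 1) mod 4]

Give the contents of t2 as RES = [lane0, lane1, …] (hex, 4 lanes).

RES = [ 0x43  0x93  0xa1  0xc5 ]

t0 = [0x69, 0xa5, 0xa1, 0x43]
t1 = [0x93, 0xa1, 0xc5, 0x43]
t2 = [0x43, 0x93, 0xa1, 0xc5]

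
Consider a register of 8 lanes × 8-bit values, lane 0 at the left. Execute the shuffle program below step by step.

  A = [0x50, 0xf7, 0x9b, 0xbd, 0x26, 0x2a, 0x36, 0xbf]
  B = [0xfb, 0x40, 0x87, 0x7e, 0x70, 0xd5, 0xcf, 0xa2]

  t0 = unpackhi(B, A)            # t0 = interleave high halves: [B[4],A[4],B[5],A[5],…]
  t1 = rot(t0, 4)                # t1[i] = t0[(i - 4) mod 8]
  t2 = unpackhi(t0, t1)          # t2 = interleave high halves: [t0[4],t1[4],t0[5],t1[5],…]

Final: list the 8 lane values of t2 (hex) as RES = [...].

→ t0 |70|26|d5|2a|cf|36|a2|bf|
→ t1 |cf|36|a2|bf|70|26|d5|2a|
→ t2 |cf|70|36|26|a2|d5|bf|2a|

RES = [ 0xcf  0x70  0x36  0x26  0xa2  0xd5  0xbf  0x2a ]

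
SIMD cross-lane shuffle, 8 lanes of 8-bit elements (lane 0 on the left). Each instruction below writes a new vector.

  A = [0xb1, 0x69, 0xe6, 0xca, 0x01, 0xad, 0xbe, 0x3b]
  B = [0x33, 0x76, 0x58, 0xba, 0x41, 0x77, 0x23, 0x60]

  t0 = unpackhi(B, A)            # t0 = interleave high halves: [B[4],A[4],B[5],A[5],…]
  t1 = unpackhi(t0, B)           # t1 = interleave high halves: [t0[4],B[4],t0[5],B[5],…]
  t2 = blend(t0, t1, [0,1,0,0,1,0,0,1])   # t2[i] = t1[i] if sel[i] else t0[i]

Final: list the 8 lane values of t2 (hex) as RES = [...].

→ t0 |41|01|77|ad|23|be|60|3b|
→ t1 |23|41|be|77|60|23|3b|60|
→ t2 |41|41|77|ad|60|be|60|60|

RES = [ 0x41  0x41  0x77  0xad  0x60  0xbe  0x60  0x60 ]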